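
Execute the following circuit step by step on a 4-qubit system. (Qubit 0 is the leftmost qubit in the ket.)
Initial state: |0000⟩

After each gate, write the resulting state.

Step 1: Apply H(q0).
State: 1/√2|0000⟩ + 1/√2|1000⟩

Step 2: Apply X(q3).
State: 1/√2|0001⟩ + 1/√2|1001⟩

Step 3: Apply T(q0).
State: 1/√2|0001⟩ + (1/2 + (1/2)i)|1001⟩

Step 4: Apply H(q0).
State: (0.8536 + (1/√8)i)|0001⟩ + (0.1464 - (1/√8)i)|1001⟩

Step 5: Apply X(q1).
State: (0.8536 + (1/√8)i)|0101⟩ + (0.1464 - (1/√8)i)|1101⟩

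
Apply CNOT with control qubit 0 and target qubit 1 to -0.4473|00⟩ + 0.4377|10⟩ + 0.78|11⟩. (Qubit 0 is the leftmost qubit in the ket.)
-0.4473|00⟩ + 0.78|10⟩ + 0.4377|11⟩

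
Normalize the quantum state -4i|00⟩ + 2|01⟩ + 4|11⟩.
-0.6667i|00⟩ + 0.3333|01⟩ + 0.6667|11⟩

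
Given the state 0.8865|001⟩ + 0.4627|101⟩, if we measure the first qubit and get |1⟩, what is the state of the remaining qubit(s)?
|01⟩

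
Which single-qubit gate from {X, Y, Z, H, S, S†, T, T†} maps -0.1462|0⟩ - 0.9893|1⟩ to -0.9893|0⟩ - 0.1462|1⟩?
X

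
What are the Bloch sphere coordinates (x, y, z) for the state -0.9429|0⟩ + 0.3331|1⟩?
(-0.6282, 0, 0.7781)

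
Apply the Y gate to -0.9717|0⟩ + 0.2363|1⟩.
-0.2363i|0⟩ - 0.9717i|1⟩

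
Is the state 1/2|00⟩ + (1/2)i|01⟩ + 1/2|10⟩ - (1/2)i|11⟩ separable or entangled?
Entangled

Writing the state as a|00⟩ + b|01⟩ + c|10⟩ + d|11⟩, it is a product state iff ad − bc = 0.
Here (a, b, c, d) = (1/2, (1/2)i, 1/2, -(1/2)i): ad − bc = (1/2)(-(1/2)i) − ((1/2)i)(1/2) = -(1/2)i ≠ 0, so the state is entangled.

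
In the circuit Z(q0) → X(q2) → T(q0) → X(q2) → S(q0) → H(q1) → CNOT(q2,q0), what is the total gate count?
7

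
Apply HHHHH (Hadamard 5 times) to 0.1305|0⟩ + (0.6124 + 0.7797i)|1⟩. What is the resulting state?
(0.5253 + 0.5513i)|0⟩ + (-0.3408 - 0.5513i)|1⟩

H² = I, so H^5 = H: a single Hadamard. With (a, b) = (0.1305, (0.6124 + 0.7797i)), H gives ((a + b)/√2, (a − b)/√2) = ((0.5253 + 0.5513i), (-0.3408 - 0.5513i)).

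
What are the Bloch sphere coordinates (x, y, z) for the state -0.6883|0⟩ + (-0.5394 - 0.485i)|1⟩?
(0.7425, 0.6677, -0.05242)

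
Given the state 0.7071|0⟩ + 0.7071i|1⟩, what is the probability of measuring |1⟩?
0.5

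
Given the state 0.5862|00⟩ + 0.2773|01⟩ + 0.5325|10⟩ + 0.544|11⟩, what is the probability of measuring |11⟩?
0.2959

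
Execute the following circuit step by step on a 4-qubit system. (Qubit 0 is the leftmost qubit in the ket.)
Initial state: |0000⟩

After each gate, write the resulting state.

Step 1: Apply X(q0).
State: |1000⟩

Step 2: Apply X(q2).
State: |1010⟩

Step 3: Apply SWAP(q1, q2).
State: |1100⟩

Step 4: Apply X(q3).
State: |1101⟩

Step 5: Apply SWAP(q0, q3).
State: |1101⟩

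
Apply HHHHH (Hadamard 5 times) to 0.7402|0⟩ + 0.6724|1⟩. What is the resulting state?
0.9989|0⟩ + 0.04794|1⟩

H² = I, so H^5 = H: a single Hadamard. With (a, b) = (0.7402, 0.6724), H gives ((a + b)/√2, (a − b)/√2) = (0.9989, 0.04794).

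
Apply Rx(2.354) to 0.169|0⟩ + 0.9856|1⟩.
(0.06484 - 0.9102i)|0⟩ + (0.3782 - 0.1561i)|1⟩

Rx(2.354) = [[cos(θ/2), −i·sin(θ/2)], [−i·sin(θ/2), cos(θ/2)]]; θ = 2.354, cos(θ/2) ≈ 0.383697, sin(θ/2) ≈ 0.923459.
With a = amp(|0⟩) = 0.169 and b = amp(|1⟩) = 0.9856:
new amp(|0⟩) = (0.383697)·a + (-0.923459i)·b = (0.06484 - 0.9102i)
new amp(|1⟩) = (-0.923459i)·a + (0.383697)·b = (0.3782 - 0.1561i)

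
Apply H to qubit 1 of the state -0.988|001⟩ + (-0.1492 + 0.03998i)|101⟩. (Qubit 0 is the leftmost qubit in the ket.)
-0.6986|001⟩ - 0.6986|011⟩ + (-0.1055 + 0.02827i)|101⟩ + (-0.1055 + 0.02827i)|111⟩

H on qubit 1 mixes each pair of kets that differ only in qubit 1: amplitudes (a, b) of (|…0…⟩, |…1…⟩) become ((a + b)/√2, (a − b)/√2). Kets absent from the input have amplitude 0.
(|001⟩, |011⟩): (a, b) = (-0.988, 0) → (-0.6986, -0.6986)
(|101⟩, |111⟩): (a, b) = ((-0.1492 + 0.03998i), 0) → ((-0.1055 + 0.02827i), (-0.1055 + 0.02827i))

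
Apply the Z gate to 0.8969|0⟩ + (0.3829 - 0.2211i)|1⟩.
0.8969|0⟩ + (-0.3829 + 0.2211i)|1⟩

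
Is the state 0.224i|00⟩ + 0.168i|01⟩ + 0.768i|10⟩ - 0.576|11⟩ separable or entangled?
Entangled

Writing the state as a|00⟩ + b|01⟩ + c|10⟩ + d|11⟩, it is a product state iff ad − bc = 0.
Here (a, b, c, d) = (0.224i, 0.168i, 0.768i, -0.576): ad − bc = (0.224i)(-0.576) − (0.168i)(0.768i) = (0.129 - 0.129i) ≠ 0, so the state is entangled.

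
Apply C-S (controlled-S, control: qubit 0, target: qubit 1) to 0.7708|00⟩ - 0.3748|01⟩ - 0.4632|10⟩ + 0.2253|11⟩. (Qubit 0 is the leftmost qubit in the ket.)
0.7708|00⟩ - 0.3748|01⟩ - 0.4632|10⟩ + 0.2253i|11⟩

C-S leaves the control-|0⟩ kets |00⟩, |01⟩ unchanged and applies S to qubit 1 on the control-|1⟩ pair (|10⟩, |11⟩).
S = [[1, 0], [0, i]].
With a = amp(|10⟩) = -0.4632 and b = amp(|11⟩) = 0.2253:
new amp(|10⟩) = (1)·a = -0.4632
new amp(|11⟩) = (i)·b = 0.2253i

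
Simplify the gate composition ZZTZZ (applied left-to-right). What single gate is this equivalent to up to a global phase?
T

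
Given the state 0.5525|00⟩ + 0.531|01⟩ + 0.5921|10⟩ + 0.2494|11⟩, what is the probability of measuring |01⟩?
0.282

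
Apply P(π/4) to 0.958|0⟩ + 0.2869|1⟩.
0.958|0⟩ + (0.2029 + 0.2029i)|1⟩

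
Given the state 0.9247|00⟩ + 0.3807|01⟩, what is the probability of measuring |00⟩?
0.8551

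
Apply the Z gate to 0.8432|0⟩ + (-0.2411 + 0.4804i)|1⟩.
0.8432|0⟩ + (0.2411 - 0.4804i)|1⟩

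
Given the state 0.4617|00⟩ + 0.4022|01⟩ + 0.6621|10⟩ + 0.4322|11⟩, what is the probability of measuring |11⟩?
0.1868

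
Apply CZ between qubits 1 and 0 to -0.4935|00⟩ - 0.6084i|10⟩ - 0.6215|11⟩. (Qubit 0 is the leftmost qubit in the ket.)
-0.4935|00⟩ - 0.6084i|10⟩ + 0.6215|11⟩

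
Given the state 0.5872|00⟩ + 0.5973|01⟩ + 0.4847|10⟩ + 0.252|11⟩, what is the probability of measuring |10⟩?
0.2349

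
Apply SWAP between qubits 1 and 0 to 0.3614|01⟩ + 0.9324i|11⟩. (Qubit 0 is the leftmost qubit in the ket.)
0.3614|10⟩ + 0.9324i|11⟩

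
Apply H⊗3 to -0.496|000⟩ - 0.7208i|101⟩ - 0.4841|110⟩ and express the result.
(-0.3465 - 0.2548i)|000⟩ + (-0.3465 + 0.2548i)|001⟩ + (-0.004207 - 0.2548i)|010⟩ + (-0.004207 + 0.2548i)|011⟩ + (-0.004207 + 0.2548i)|100⟩ + (-0.004207 - 0.2548i)|101⟩ + (-0.3465 + 0.2548i)|110⟩ + (-0.3465 - 0.2548i)|111⟩

H⊗3 gives amp(|y⟩) = (1/2√2) Σ_x (−1)^(x·y) amp(|x⟩), where x·y is the number of positions in which both x and y have a 1.
|000⟩: (-0.496 - 0.7208i - 0.4841)/(2√2) = (-0.3465 - 0.2548i)
|001⟩: (-0.496 + 0.7208i - 0.4841)/(2√2) = (-0.3465 + 0.2548i)
|010⟩: (-0.496 - 0.7208i + 0.4841)/(2√2) = (-0.004207 - 0.2548i)
|011⟩: (-0.496 + 0.7208i + 0.4841)/(2√2) = (-0.004207 + 0.2548i)
|100⟩: (-0.496 + 0.7208i + 0.4841)/(2√2) = (-0.004207 + 0.2548i)
|101⟩: (-0.496 - 0.7208i + 0.4841)/(2√2) = (-0.004207 - 0.2548i)
|110⟩: (-0.496 + 0.7208i - 0.4841)/(2√2) = (-0.3465 + 0.2548i)
|111⟩: (-0.496 - 0.7208i - 0.4841)/(2√2) = (-0.3465 - 0.2548i)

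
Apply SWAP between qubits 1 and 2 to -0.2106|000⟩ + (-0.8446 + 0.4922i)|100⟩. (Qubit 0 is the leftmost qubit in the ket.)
-0.2106|000⟩ + (-0.8446 + 0.4922i)|100⟩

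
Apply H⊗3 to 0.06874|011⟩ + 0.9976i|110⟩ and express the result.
(0.0243 + 0.3527i)|000⟩ + (-0.0243 + 0.3527i)|001⟩ + (-0.0243 - 0.3527i)|010⟩ + (0.0243 - 0.3527i)|011⟩ + (0.0243 - 0.3527i)|100⟩ + (-0.0243 - 0.3527i)|101⟩ + (-0.0243 + 0.3527i)|110⟩ + (0.0243 + 0.3527i)|111⟩

H⊗3 gives amp(|y⟩) = (1/2√2) Σ_x (−1)^(x·y) amp(|x⟩), where x·y is the number of positions in which both x and y have a 1.
|000⟩: (0.06874 + 0.9976i)/(2√2) = (0.0243 + 0.3527i)
|001⟩: (-0.06874 + 0.9976i)/(2√2) = (-0.0243 + 0.3527i)
|010⟩: (-0.06874 - 0.9976i)/(2√2) = (-0.0243 - 0.3527i)
|011⟩: (0.06874 - 0.9976i)/(2√2) = (0.0243 - 0.3527i)
|100⟩: (0.06874 - 0.9976i)/(2√2) = (0.0243 - 0.3527i)
|101⟩: (-0.06874 - 0.9976i)/(2√2) = (-0.0243 - 0.3527i)
|110⟩: (-0.06874 + 0.9976i)/(2√2) = (-0.0243 + 0.3527i)
|111⟩: (0.06874 + 0.9976i)/(2√2) = (0.0243 + 0.3527i)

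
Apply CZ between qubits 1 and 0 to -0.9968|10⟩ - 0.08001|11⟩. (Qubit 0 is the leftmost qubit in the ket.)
-0.9968|10⟩ + 0.08001|11⟩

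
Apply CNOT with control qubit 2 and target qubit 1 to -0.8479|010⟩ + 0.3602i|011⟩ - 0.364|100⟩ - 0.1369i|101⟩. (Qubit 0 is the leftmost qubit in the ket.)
0.3602i|001⟩ - 0.8479|010⟩ - 0.364|100⟩ - 0.1369i|111⟩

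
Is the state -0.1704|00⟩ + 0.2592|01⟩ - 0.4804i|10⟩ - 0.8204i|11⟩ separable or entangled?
Entangled

Writing the state as a|00⟩ + b|01⟩ + c|10⟩ + d|11⟩, it is a product state iff ad − bc = 0.
Here (a, b, c, d) = (-0.1704, 0.2592, -0.4804i, -0.8204i): ad − bc = (-0.1704)(-0.8204i) − (0.2592)(-0.4804i) = 0.2643i ≠ 0, so the state is entangled.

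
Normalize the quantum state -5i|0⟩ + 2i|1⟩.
-0.9285i|0⟩ + 0.3714i|1⟩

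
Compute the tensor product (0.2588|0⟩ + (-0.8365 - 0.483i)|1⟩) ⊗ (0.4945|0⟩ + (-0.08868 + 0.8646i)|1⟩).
0.128|00⟩ + (-0.02295 + 0.2238i)|01⟩ + (-0.4136 - 0.2388i)|10⟩ + (0.4918 - 0.6804i)|11⟩

amp(|b₁b₂…⟩) = product of the factor amplitudes for bits b₁, b₂, …; only kets whose every factor amplitude is nonzero survive.
|00⟩: (0.2588)(0.4945) = 0.128
|01⟩: (0.2588)(-0.08868 + 0.8646i) = (-0.02295 + 0.2238i)
|10⟩: (-0.8365 - 0.483i)(0.4945) = (-0.4136 - 0.2388i)
|11⟩: (-0.8365 - 0.483i)(-0.08868 + 0.8646i) = (0.4918 - 0.6804i)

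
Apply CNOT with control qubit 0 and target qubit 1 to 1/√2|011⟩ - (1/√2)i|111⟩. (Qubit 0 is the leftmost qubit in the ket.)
1/√2|011⟩ - (1/√2)i|101⟩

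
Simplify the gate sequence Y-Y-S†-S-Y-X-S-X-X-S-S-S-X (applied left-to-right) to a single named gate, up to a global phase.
Y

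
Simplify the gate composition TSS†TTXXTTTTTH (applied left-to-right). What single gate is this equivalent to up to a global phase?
H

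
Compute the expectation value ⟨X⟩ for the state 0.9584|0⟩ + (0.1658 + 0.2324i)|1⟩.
0.3178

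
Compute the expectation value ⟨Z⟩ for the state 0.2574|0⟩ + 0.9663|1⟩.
-0.8675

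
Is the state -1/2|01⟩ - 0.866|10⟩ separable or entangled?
Entangled

Writing the state as a|00⟩ + b|01⟩ + c|10⟩ + d|11⟩, it is a product state iff ad − bc = 0.
Here (a, b, c, d) = (0, -1/2, -0.866, 0): ad − bc = (0)(0) − (-1/2)(-0.866) = -0.433 ≠ 0, so the state is entangled.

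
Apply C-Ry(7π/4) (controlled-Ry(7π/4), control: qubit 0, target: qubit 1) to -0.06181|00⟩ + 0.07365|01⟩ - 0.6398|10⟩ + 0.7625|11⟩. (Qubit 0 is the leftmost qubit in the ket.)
-0.06181|00⟩ + 0.07365|01⟩ + 0.2993|10⟩ - 0.9493|11⟩

C-Ry(7π/4) leaves the control-|0⟩ kets |00⟩, |01⟩ unchanged and applies Ry(7π/4) to qubit 1 on the control-|1⟩ pair (|10⟩, |11⟩).
Ry(7π/4) = [[cos(θ/2), −sin(θ/2)], [sin(θ/2), cos(θ/2)]]; θ = 7π/4, cos(θ/2) ≈ -0.92388, sin(θ/2) ≈ 0.382683.
With a = amp(|10⟩) = -0.6398 and b = amp(|11⟩) = 0.7625:
new amp(|10⟩) = (-0.92388)·a + (-0.382683)·b = 0.2993
new amp(|11⟩) = (0.382683)·a + (-0.92388)·b = -0.9493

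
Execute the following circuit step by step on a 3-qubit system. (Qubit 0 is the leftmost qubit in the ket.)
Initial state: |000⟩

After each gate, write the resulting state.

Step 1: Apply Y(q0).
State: i|100⟩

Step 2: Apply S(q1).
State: i|100⟩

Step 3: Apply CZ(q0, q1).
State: i|100⟩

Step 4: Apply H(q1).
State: (1/√2)i|100⟩ + (1/√2)i|110⟩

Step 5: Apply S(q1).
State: (1/√2)i|100⟩ - 1/√2|110⟩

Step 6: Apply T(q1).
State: (1/√2)i|100⟩ + (-1/2 - (1/2)i)|110⟩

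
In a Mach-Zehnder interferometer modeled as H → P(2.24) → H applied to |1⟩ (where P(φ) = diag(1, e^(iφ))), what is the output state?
(0.8102 - 0.3922i)|0⟩ + (0.1898 + 0.3922i)|1⟩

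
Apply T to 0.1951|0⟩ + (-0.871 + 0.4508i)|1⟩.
0.1951|0⟩ + (-0.9347 - 0.2971i)|1⟩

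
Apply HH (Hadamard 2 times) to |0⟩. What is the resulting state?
|0⟩

H² = I, so an even number of Hadamards cancels: H^2 = I and the state is unchanged.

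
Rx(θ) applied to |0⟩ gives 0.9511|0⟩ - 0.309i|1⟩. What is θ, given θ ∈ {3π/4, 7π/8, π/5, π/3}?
π/5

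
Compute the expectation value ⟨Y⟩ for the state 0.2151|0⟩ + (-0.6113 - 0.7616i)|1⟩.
-0.3276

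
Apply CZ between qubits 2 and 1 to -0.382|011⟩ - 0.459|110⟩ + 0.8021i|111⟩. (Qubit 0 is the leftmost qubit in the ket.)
0.382|011⟩ - 0.459|110⟩ - 0.8021i|111⟩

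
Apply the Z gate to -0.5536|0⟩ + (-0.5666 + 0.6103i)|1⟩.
-0.5536|0⟩ + (0.5666 - 0.6103i)|1⟩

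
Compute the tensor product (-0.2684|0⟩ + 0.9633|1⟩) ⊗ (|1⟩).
-0.2684|01⟩ + 0.9633|11⟩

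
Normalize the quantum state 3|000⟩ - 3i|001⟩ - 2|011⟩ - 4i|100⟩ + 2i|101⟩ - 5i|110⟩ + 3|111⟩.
0.3441|000⟩ - 0.3441i|001⟩ - 0.2294|011⟩ - 0.4588i|100⟩ + 0.2294i|101⟩ - 0.5735i|110⟩ + 0.3441|111⟩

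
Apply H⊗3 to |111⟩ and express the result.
1/√8|000⟩ - 1/√8|001⟩ - 1/√8|010⟩ + 1/√8|011⟩ - 1/√8|100⟩ + 1/√8|101⟩ + 1/√8|110⟩ - 1/√8|111⟩

H⊗3 gives amp(|y⟩) = (1/2√2) Σ_x (−1)^(x·y) amp(|x⟩), where x·y is the number of positions in which both x and y have a 1.
|000⟩: (1)/(2√2) = 1/√8
|001⟩: (-1)/(2√2) = -1/√8
|010⟩: (-1)/(2√2) = -1/√8
|011⟩: (1)/(2√2) = 1/√8
|100⟩: (-1)/(2√2) = -1/√8
|101⟩: (1)/(2√2) = 1/√8
|110⟩: (1)/(2√2) = 1/√8
|111⟩: (-1)/(2√2) = -1/√8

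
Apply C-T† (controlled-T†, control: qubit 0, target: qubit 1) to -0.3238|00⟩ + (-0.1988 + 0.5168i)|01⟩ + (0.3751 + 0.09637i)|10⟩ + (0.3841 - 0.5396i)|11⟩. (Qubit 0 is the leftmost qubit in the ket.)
-0.3238|00⟩ + (-0.1988 + 0.5168i)|01⟩ + (0.3751 + 0.09637i)|10⟩ + (-0.11 - 0.6532i)|11⟩

C-T† leaves the control-|0⟩ kets |00⟩, |01⟩ unchanged and applies T† to qubit 1 on the control-|1⟩ pair (|10⟩, |11⟩).
T† = [[1, 0], [0, (1/√2 - (1/√2)i)]].
With a = amp(|10⟩) = (0.3751 + 0.09637i) and b = amp(|11⟩) = (0.3841 - 0.5396i):
new amp(|10⟩) = (1)·a = (0.3751 + 0.09637i)
new amp(|11⟩) = (1/√2 - (1/√2)i)·b = (-0.11 - 0.6532i)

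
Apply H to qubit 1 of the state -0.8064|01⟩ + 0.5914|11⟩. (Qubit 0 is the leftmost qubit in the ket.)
-0.5702|00⟩ + 0.5702|01⟩ + 0.4182|10⟩ - 0.4182|11⟩

H on qubit 1 mixes each pair of kets that differ only in qubit 1: amplitudes (a, b) of (|…0…⟩, |…1…⟩) become ((a + b)/√2, (a − b)/√2). Kets absent from the input have amplitude 0.
(|00⟩, |01⟩): (a, b) = (0, -0.8064) → (-0.5702, 0.5702)
(|10⟩, |11⟩): (a, b) = (0, 0.5914) → (0.4182, -0.4182)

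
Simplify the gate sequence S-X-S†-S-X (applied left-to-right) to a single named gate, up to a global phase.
S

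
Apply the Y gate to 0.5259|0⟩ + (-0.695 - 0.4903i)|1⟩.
(-0.4903 + 0.695i)|0⟩ + 0.5259i|1⟩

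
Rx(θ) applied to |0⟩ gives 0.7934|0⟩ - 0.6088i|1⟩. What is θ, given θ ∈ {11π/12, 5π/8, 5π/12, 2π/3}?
5π/12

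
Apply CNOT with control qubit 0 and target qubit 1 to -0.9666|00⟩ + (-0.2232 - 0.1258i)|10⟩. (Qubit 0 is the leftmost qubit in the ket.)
-0.9666|00⟩ + (-0.2232 - 0.1258i)|11⟩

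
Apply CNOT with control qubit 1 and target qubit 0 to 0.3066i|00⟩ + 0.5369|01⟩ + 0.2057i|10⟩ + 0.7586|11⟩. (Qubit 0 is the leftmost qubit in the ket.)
0.3066i|00⟩ + 0.7586|01⟩ + 0.2057i|10⟩ + 0.5369|11⟩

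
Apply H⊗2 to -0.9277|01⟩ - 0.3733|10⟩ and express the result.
-0.6505|00⟩ + 0.2772|01⟩ - 0.2772|10⟩ + 0.6505|11⟩

H⊗2 gives amp(|y⟩) = (1/2) Σ_x (−1)^(x·y) amp(|x⟩), where x·y is the number of positions in which both x and y have a 1.
|00⟩: (-0.9277 - 0.3733)/2 = -0.6505
|01⟩: (0.9277 - 0.3733)/2 = 0.2772
|10⟩: (-0.9277 + 0.3733)/2 = -0.2772
|11⟩: (0.9277 + 0.3733)/2 = 0.6505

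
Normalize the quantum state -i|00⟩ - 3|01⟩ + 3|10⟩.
-0.2294i|00⟩ - 0.6882|01⟩ + 0.6882|10⟩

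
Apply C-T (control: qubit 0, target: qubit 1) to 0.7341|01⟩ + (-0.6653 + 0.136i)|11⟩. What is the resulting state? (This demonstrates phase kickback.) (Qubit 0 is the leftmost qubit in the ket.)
0.7341|01⟩ + (-0.5666 - 0.3743i)|11⟩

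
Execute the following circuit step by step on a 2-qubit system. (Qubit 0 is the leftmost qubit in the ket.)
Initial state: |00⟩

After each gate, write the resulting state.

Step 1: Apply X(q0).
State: |10⟩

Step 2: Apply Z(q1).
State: |10⟩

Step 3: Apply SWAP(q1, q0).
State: |01⟩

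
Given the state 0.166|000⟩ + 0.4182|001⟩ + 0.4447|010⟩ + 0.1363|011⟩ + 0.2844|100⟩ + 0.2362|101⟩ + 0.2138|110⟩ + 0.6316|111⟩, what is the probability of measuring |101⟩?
0.05579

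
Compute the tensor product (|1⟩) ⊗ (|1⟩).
|11⟩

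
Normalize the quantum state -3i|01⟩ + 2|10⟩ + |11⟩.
-0.8018i|01⟩ + 0.5345|10⟩ + 0.2673|11⟩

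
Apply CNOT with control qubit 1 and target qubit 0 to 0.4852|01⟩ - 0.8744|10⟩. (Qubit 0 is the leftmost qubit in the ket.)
-0.8744|10⟩ + 0.4852|11⟩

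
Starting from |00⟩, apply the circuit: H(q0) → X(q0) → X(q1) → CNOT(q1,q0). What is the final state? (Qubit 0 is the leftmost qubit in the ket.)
1/√2|01⟩ + 1/√2|11⟩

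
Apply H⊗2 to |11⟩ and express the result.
1/2|00⟩ - 1/2|01⟩ - 1/2|10⟩ + 1/2|11⟩

H⊗2 gives amp(|y⟩) = (1/2) Σ_x (−1)^(x·y) amp(|x⟩), where x·y is the number of positions in which both x and y have a 1.
|00⟩: (1)/2 = 1/2
|01⟩: (-1)/2 = -1/2
|10⟩: (-1)/2 = -1/2
|11⟩: (1)/2 = 1/2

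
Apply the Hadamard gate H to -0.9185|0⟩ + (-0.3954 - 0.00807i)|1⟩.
(-0.9291 - 0.005706i)|0⟩ + (-0.3699 + 0.005706i)|1⟩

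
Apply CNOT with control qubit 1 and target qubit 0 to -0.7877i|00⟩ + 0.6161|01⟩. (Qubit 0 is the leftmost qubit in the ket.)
-0.7877i|00⟩ + 0.6161|11⟩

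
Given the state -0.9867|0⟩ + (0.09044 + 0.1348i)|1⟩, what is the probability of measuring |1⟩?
0.02635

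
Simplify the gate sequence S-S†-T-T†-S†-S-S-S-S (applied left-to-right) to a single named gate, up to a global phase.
S†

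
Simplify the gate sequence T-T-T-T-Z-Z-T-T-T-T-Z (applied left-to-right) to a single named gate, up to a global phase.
Z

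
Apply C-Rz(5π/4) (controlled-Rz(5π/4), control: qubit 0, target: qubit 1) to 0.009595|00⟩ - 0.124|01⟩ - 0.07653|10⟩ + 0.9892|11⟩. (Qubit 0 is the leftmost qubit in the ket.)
0.009595|00⟩ - 0.124|01⟩ + (0.02929 + 0.0707i)|10⟩ + (-0.3786 + 0.9139i)|11⟩

C-Rz(5π/4) leaves the control-|0⟩ kets |00⟩, |01⟩ unchanged and applies Rz(5π/4) to qubit 1 on the control-|1⟩ pair (|10⟩, |11⟩).
Rz(5π/4) = [[e^(−iθ/2), 0], [0, e^(iθ/2)]] with e^(±iθ/2) = cos(θ/2) ± i·sin(θ/2); θ = 5π/4, cos(θ/2) ≈ -0.382683, sin(θ/2) ≈ 0.92388.
With a = amp(|10⟩) = -0.07653 and b = amp(|11⟩) = 0.9892:
new amp(|10⟩) = (-0.382683 - 0.92388i)·a = (0.02929 + 0.0707i)
new amp(|11⟩) = (-0.382683 + 0.92388i)·b = (-0.3786 + 0.9139i)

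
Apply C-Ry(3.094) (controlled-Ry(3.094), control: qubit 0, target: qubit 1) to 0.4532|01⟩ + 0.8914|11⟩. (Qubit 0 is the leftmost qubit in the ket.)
0.4532|01⟩ - 0.8911|10⟩ + 0.02121|11⟩

C-Ry(3.094) leaves the control-|0⟩ kets |00⟩, |01⟩ unchanged and applies Ry(3.094) to qubit 1 on the control-|1⟩ pair (|10⟩, |11⟩).
Ry(3.094) = [[cos(θ/2), −sin(θ/2)], [sin(θ/2), cos(θ/2)]]; θ = 3.094, cos(θ/2) ≈ 0.0237941, sin(θ/2) ≈ 0.999717.
With a = amp(|10⟩) = 0 and b = amp(|11⟩) = 0.8914:
new amp(|10⟩) = (0.0237941)·a + (-0.999717)·b = -0.8911
new amp(|11⟩) = (0.999717)·a + (0.0237941)·b = 0.02121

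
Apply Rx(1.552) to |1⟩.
-0.7004i|0⟩ + 0.7137|1⟩

Rx(1.552) = [[cos(θ/2), −i·sin(θ/2)], [−i·sin(θ/2), cos(θ/2)]]; θ = 1.552, cos(θ/2) ≈ 0.713721, sin(θ/2) ≈ 0.70043.
With a = amp(|0⟩) = 0 and b = amp(|1⟩) = 1:
new amp(|0⟩) = (0.713721)·a + (-0.70043i)·b = -0.7004i
new amp(|1⟩) = (-0.70043i)·a + (0.713721)·b = 0.7137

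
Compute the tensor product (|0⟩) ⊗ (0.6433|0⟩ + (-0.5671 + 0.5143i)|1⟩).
0.6433|00⟩ + (-0.5671 + 0.5143i)|01⟩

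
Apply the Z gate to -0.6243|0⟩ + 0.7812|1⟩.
-0.6243|0⟩ - 0.7812|1⟩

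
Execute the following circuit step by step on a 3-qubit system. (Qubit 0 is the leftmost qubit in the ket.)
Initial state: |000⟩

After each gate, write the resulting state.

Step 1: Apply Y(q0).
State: i|100⟩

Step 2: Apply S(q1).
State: i|100⟩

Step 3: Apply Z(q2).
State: i|100⟩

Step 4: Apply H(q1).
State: (1/√2)i|100⟩ + (1/√2)i|110⟩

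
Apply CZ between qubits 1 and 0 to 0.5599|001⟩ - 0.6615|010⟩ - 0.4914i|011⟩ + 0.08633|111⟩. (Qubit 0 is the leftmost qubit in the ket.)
0.5599|001⟩ - 0.6615|010⟩ - 0.4914i|011⟩ - 0.08633|111⟩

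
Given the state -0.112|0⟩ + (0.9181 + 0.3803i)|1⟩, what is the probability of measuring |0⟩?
0.01254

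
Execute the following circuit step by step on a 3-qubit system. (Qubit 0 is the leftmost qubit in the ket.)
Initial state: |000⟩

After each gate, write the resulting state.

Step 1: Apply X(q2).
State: |001⟩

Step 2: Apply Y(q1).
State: i|011⟩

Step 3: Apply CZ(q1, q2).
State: -i|011⟩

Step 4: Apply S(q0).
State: -i|011⟩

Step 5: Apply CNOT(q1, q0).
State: -i|111⟩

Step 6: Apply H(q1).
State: -(1/√2)i|101⟩ + (1/√2)i|111⟩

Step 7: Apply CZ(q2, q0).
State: (1/√2)i|101⟩ - (1/√2)i|111⟩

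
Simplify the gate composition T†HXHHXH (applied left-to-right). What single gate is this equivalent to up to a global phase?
T†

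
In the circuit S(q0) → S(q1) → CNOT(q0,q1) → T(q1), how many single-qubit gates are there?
3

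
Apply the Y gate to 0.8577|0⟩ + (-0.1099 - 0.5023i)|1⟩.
(-0.5023 + 0.1099i)|0⟩ + 0.8577i|1⟩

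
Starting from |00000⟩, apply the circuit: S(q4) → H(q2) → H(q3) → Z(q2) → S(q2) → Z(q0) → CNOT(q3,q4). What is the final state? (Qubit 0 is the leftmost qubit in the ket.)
1/2|00000⟩ + 1/2|00011⟩ - (1/2)i|00100⟩ - (1/2)i|00111⟩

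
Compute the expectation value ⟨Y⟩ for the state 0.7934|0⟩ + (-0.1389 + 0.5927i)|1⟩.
0.9405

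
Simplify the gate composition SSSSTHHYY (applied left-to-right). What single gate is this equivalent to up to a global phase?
T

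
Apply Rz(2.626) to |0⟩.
(0.255 - 0.967i)|0⟩

Rz(2.626) = [[e^(−iθ/2), 0], [0, e^(iθ/2)]] with e^(±iθ/2) = cos(θ/2) ± i·sin(θ/2); θ = 2.626, cos(θ/2) ≈ 0.25495, sin(θ/2) ≈ 0.966954.
With a = amp(|0⟩) = 1 and b = amp(|1⟩) = 0:
new amp(|0⟩) = (0.25495 - 0.966954i)·a = (0.255 - 0.967i)
new amp(|1⟩) = (0.25495 + 0.966954i)·b = 0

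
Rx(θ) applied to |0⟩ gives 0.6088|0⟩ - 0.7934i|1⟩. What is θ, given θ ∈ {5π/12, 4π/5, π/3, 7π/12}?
7π/12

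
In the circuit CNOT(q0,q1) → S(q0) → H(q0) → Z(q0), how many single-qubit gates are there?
3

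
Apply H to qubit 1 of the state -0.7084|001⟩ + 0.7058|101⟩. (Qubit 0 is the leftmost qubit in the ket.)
-0.5009|001⟩ - 0.5009|011⟩ + 0.4991|101⟩ + 0.4991|111⟩

H on qubit 1 mixes each pair of kets that differ only in qubit 1: amplitudes (a, b) of (|…0…⟩, |…1…⟩) become ((a + b)/√2, (a − b)/√2). Kets absent from the input have amplitude 0.
(|001⟩, |011⟩): (a, b) = (-0.7084, 0) → (-0.5009, -0.5009)
(|101⟩, |111⟩): (a, b) = (0.7058, 0) → (0.4991, 0.4991)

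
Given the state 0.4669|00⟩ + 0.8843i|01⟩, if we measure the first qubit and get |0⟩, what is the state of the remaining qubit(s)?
0.4669|0⟩ + 0.8843i|1⟩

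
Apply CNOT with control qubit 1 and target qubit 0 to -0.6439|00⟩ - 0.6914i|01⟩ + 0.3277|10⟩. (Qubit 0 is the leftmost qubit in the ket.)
-0.6439|00⟩ + 0.3277|10⟩ - 0.6914i|11⟩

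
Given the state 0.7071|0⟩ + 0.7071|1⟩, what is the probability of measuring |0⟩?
0.5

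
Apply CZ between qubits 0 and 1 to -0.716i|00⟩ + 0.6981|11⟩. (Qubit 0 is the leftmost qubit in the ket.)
-0.716i|00⟩ - 0.6981|11⟩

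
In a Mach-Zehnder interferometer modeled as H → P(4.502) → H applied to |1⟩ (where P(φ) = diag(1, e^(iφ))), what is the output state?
(0.6044 + 0.489i)|0⟩ + (0.3956 - 0.489i)|1⟩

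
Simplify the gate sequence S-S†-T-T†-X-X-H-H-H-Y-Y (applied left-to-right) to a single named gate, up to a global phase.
H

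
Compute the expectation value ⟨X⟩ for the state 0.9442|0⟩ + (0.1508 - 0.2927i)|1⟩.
0.2848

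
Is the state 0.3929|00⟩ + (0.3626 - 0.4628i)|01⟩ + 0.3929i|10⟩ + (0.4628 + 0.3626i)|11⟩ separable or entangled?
Separable

Writing the state as a|00⟩ + b|01⟩ + c|10⟩ + d|11⟩, it is a product state iff ad − bc = 0.
Here (a, b, c, d) = (0.3929, (0.3626 - 0.4628i), 0.3929i, (0.4628 + 0.3626i)): ad − bc = (0.3929)(0.4628 + 0.3626i) − (0.3626 - 0.4628i)(0.3929i) = 0, so the state is separable.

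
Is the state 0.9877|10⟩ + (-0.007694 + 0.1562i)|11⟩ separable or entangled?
Separable

Writing the state as a|00⟩ + b|01⟩ + c|10⟩ + d|11⟩, it is a product state iff ad − bc = 0.
Here (a, b, c, d) = (0, 0, 0.9877, (-0.007694 + 0.1562i)): ad − bc = (0)(-0.007694 + 0.1562i) − (0)(0.9877) = 0, so the state is separable.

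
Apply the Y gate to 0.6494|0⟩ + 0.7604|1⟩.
-0.7604i|0⟩ + 0.6494i|1⟩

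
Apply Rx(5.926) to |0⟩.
-0.9841|0⟩ - 0.1776i|1⟩

Rx(5.926) = [[cos(θ/2), −i·sin(θ/2)], [−i·sin(θ/2), cos(θ/2)]]; θ = 5.926, cos(θ/2) ≈ -0.984095, sin(θ/2) ≈ 0.177645.
With a = amp(|0⟩) = 1 and b = amp(|1⟩) = 0:
new amp(|0⟩) = (-0.984095)·a + (-0.177645i)·b = -0.9841
new amp(|1⟩) = (-0.177645i)·a + (-0.984095)·b = -0.1776i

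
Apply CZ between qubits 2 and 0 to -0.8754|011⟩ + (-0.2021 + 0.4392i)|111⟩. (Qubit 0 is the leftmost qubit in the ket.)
-0.8754|011⟩ + (0.2021 - 0.4392i)|111⟩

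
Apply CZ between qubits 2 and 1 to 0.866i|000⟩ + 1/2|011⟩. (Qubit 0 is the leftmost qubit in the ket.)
0.866i|000⟩ - 1/2|011⟩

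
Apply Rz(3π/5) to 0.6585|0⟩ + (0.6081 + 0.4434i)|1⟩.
(0.3871 - 0.5327i)|0⟩ + (-0.001286 + 0.7526i)|1⟩

Rz(3π/5) = [[e^(−iθ/2), 0], [0, e^(iθ/2)]] with e^(±iθ/2) = cos(θ/2) ± i·sin(θ/2); θ = 3π/5, cos(θ/2) ≈ 0.587785, sin(θ/2) ≈ 0.809017.
With a = amp(|0⟩) = 0.6585 and b = amp(|1⟩) = (0.6081 + 0.4434i):
new amp(|0⟩) = (0.587785 - 0.809017i)·a = (0.3871 - 0.5327i)
new amp(|1⟩) = (0.587785 + 0.809017i)·b = (-0.001286 + 0.7526i)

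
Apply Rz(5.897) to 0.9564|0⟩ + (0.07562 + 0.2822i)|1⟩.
(-0.9386 - 0.1835i)|0⟩ + (-0.1284 - 0.2624i)|1⟩

Rz(5.897) = [[e^(−iθ/2), 0], [0, e^(iθ/2)]] with e^(±iθ/2) = cos(θ/2) ± i·sin(θ/2); θ = 5.897, cos(θ/2) ≈ -0.981415, sin(θ/2) ≈ 0.191895.
With a = amp(|0⟩) = 0.9564 and b = amp(|1⟩) = (0.07562 + 0.2822i):
new amp(|0⟩) = (-0.981415 - 0.191895i)·a = (-0.9386 - 0.1835i)
new amp(|1⟩) = (-0.981415 + 0.191895i)·b = (-0.1284 - 0.2624i)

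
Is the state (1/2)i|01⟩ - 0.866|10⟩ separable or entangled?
Entangled

Writing the state as a|00⟩ + b|01⟩ + c|10⟩ + d|11⟩, it is a product state iff ad − bc = 0.
Here (a, b, c, d) = (0, (1/2)i, -0.866, 0): ad − bc = (0)(0) − ((1/2)i)(-0.866) = 0.433i ≠ 0, so the state is entangled.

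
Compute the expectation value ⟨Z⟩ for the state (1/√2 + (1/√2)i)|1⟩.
-1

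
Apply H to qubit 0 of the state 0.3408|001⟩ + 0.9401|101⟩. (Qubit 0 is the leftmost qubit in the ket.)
0.9057|001⟩ - 0.4238|101⟩

H on qubit 0 mixes each pair of kets that differ only in qubit 0: amplitudes (a, b) of (|…0…⟩, |…1…⟩) become ((a + b)/√2, (a − b)/√2). Kets absent from the input have amplitude 0.
(|001⟩, |101⟩): (a, b) = (0.3408, 0.9401) → (0.9057, -0.4238)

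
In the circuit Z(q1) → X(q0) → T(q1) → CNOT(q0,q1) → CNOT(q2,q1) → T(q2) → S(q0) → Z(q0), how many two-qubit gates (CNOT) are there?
2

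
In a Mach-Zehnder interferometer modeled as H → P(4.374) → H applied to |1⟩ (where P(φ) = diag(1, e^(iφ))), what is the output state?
(0.666 + 0.4716i)|0⟩ + (0.334 - 0.4716i)|1⟩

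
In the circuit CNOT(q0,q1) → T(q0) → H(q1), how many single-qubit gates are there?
2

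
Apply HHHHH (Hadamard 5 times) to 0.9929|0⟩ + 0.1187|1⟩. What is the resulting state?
0.786|0⟩ + 0.6182|1⟩

H² = I, so H^5 = H: a single Hadamard. With (a, b) = (0.9929, 0.1187), H gives ((a + b)/√2, (a − b)/√2) = (0.786, 0.6182).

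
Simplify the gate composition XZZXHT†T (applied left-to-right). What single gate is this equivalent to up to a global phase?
H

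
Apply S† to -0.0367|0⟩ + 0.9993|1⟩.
-0.0367|0⟩ - 0.9993i|1⟩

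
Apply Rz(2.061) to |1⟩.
(0.5144 + 0.8576i)|1⟩

Rz(2.061) = [[e^(−iθ/2), 0], [0, e^(iθ/2)]] with e^(±iθ/2) = cos(θ/2) ± i·sin(θ/2); θ = 2.061, cos(θ/2) ≈ 0.51439, sin(θ/2) ≈ 0.857556.
With a = amp(|0⟩) = 0 and b = amp(|1⟩) = 1:
new amp(|0⟩) = (0.51439 - 0.857556i)·a = 0
new amp(|1⟩) = (0.51439 + 0.857556i)·b = (0.5144 + 0.8576i)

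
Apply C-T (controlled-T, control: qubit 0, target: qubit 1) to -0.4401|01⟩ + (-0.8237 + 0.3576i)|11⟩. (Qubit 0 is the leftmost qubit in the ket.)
-0.4401|01⟩ + (-0.8353 - 0.3296i)|11⟩

C-T leaves the control-|0⟩ kets |00⟩, |01⟩ unchanged and applies T to qubit 1 on the control-|1⟩ pair (|10⟩, |11⟩).
T = [[1, 0], [0, (1/√2 + (1/√2)i)]].
With a = amp(|10⟩) = 0 and b = amp(|11⟩) = (-0.8237 + 0.3576i):
new amp(|10⟩) = (1)·a = 0
new amp(|11⟩) = (1/√2 + (1/√2)i)·b = (-0.8353 - 0.3296i)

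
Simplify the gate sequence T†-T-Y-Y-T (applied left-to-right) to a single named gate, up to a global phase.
T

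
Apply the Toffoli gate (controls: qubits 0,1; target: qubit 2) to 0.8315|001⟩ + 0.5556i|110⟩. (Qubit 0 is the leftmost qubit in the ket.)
0.8315|001⟩ + 0.5556i|111⟩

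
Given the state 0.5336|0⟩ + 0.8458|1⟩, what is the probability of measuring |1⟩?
0.7154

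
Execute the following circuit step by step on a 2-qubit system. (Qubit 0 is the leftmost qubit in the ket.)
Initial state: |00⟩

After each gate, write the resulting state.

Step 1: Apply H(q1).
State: 1/√2|00⟩ + 1/√2|01⟩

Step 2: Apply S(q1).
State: 1/√2|00⟩ + (1/√2)i|01⟩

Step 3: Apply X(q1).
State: (1/√2)i|00⟩ + 1/√2|01⟩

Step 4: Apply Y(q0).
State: -1/√2|10⟩ + (1/√2)i|11⟩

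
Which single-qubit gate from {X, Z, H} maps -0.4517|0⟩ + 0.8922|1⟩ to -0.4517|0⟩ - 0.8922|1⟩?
Z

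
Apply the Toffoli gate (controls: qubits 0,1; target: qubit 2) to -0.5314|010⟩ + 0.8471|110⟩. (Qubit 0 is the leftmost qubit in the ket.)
-0.5314|010⟩ + 0.8471|111⟩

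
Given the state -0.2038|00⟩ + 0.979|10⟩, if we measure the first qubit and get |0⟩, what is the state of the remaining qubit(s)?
-|0⟩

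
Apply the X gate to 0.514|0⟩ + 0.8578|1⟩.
0.8578|0⟩ + 0.514|1⟩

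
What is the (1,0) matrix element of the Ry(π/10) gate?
0.1564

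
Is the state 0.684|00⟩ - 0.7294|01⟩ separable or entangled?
Separable

Writing the state as a|00⟩ + b|01⟩ + c|10⟩ + d|11⟩, it is a product state iff ad − bc = 0.
Here (a, b, c, d) = (0.684, -0.7294, 0, 0): ad − bc = (0.684)(0) − (-0.7294)(0) = 0, so the state is separable.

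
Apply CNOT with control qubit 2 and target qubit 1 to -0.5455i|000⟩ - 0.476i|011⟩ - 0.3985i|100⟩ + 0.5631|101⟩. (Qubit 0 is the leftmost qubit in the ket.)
-0.5455i|000⟩ - 0.476i|001⟩ - 0.3985i|100⟩ + 0.5631|111⟩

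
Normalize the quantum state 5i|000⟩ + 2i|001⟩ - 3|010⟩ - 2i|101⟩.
0.7715i|000⟩ + 0.3086i|001⟩ - 0.4629|010⟩ - 0.3086i|101⟩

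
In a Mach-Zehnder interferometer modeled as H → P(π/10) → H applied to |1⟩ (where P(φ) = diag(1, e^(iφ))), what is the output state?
(0.02447 - 0.1545i)|0⟩ + (0.9755 + 0.1545i)|1⟩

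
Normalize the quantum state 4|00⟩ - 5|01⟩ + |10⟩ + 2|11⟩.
0.5898|00⟩ - 0.7372|01⟩ + 0.1474|10⟩ + 0.2949|11⟩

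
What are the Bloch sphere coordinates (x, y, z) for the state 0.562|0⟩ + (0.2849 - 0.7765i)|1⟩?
(0.3202, -0.8728, -0.3683)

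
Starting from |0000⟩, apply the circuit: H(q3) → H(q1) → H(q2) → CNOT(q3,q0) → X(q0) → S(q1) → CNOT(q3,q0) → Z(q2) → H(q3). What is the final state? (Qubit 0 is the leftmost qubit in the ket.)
1/2|1000⟩ - 1/2|1010⟩ + (1/2)i|1100⟩ - (1/2)i|1110⟩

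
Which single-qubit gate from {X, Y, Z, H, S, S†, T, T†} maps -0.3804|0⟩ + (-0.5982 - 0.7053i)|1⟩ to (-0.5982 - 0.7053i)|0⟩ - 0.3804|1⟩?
X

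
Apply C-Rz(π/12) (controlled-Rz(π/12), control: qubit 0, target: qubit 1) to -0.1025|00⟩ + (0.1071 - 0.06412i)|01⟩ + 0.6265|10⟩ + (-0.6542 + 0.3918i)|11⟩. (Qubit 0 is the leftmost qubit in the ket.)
-0.1025|00⟩ + (0.1071 - 0.06412i)|01⟩ + (0.6211 - 0.08177i)|10⟩ + (-0.6997 + 0.3031i)|11⟩

C-Rz(π/12) leaves the control-|0⟩ kets |00⟩, |01⟩ unchanged and applies Rz(π/12) to qubit 1 on the control-|1⟩ pair (|10⟩, |11⟩).
Rz(π/12) = [[e^(−iθ/2), 0], [0, e^(iθ/2)]] with e^(±iθ/2) = cos(θ/2) ± i·sin(θ/2); θ = π/12, cos(θ/2) ≈ 0.991445, sin(θ/2) ≈ 0.130526.
With a = amp(|10⟩) = 0.6265 and b = amp(|11⟩) = (-0.6542 + 0.3918i):
new amp(|10⟩) = (0.991445 - 0.130526i)·a = (0.6211 - 0.08177i)
new amp(|11⟩) = (0.991445 + 0.130526i)·b = (-0.6997 + 0.3031i)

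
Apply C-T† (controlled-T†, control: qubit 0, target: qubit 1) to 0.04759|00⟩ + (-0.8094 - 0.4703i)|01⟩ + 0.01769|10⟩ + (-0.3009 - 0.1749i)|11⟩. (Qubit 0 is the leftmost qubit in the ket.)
0.04759|00⟩ + (-0.8094 - 0.4703i)|01⟩ + 0.01769|10⟩ + (-0.3364 + 0.0891i)|11⟩

C-T† leaves the control-|0⟩ kets |00⟩, |01⟩ unchanged and applies T† to qubit 1 on the control-|1⟩ pair (|10⟩, |11⟩).
T† = [[1, 0], [0, (1/√2 - (1/√2)i)]].
With a = amp(|10⟩) = 0.01769 and b = amp(|11⟩) = (-0.3009 - 0.1749i):
new amp(|10⟩) = (1)·a = 0.01769
new amp(|11⟩) = (1/√2 - (1/√2)i)·b = (-0.3364 + 0.0891i)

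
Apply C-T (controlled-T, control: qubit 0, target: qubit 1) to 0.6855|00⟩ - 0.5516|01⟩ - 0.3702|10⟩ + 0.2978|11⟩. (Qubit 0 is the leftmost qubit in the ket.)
0.6855|00⟩ - 0.5516|01⟩ - 0.3702|10⟩ + (0.2106 + 0.2106i)|11⟩

C-T leaves the control-|0⟩ kets |00⟩, |01⟩ unchanged and applies T to qubit 1 on the control-|1⟩ pair (|10⟩, |11⟩).
T = [[1, 0], [0, (1/√2 + (1/√2)i)]].
With a = amp(|10⟩) = -0.3702 and b = amp(|11⟩) = 0.2978:
new amp(|10⟩) = (1)·a = -0.3702
new amp(|11⟩) = (1/√2 + (1/√2)i)·b = (0.2106 + 0.2106i)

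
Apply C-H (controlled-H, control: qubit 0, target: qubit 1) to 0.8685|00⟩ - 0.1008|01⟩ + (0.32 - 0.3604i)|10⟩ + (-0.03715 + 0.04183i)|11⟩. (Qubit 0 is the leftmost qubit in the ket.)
0.8685|00⟩ - 0.1008|01⟩ + (0.2 - 0.2253i)|10⟩ + (0.2525 - 0.2844i)|11⟩

C-H leaves the control-|0⟩ kets |00⟩, |01⟩ unchanged and applies H to qubit 1 on the control-|1⟩ pair (|10⟩, |11⟩).
H = [[1/√2, 1/√2], [1/√2, -1/√2]].
With a = amp(|10⟩) = (0.32 - 0.3604i) and b = amp(|11⟩) = (-0.03715 + 0.04183i):
new amp(|10⟩) = (1/√2)·a + (1/√2)·b = (0.2 - 0.2253i)
new amp(|11⟩) = (1/√2)·a + (-1/√2)·b = (0.2525 - 0.2844i)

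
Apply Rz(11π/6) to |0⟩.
(-0.9659 - 0.2588i)|0⟩

Rz(11π/6) = [[e^(−iθ/2), 0], [0, e^(iθ/2)]] with e^(±iθ/2) = cos(θ/2) ± i·sin(θ/2); θ = 11π/6, cos(θ/2) ≈ -0.965926, sin(θ/2) ≈ 0.258819.
With a = amp(|0⟩) = 1 and b = amp(|1⟩) = 0:
new amp(|0⟩) = (-0.965926 - 0.258819i)·a = (-0.9659 - 0.2588i)
new amp(|1⟩) = (-0.965926 + 0.258819i)·b = 0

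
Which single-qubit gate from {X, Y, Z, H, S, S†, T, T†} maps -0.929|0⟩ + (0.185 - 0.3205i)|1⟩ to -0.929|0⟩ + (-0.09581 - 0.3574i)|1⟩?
T†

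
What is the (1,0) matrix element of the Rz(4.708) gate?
0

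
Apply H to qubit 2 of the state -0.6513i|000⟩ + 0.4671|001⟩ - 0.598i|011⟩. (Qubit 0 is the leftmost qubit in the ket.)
(0.3303 - 0.4605i)|000⟩ + (-0.3303 - 0.4605i)|001⟩ - 0.4228i|010⟩ + 0.4228i|011⟩

H on qubit 2 mixes each pair of kets that differ only in qubit 2: amplitudes (a, b) of (|…0…⟩, |…1…⟩) become ((a + b)/√2, (a − b)/√2). Kets absent from the input have amplitude 0.
(|000⟩, |001⟩): (a, b) = (-0.6513i, 0.4671) → ((0.3303 - 0.4605i), (-0.3303 - 0.4605i))
(|010⟩, |011⟩): (a, b) = (0, -0.598i) → (-0.4228i, 0.4228i)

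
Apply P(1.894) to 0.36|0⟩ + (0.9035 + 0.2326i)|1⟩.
0.36|0⟩ + (-0.5075 + 0.7828i)|1⟩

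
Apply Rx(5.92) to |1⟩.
-0.1806i|0⟩ - 0.9836|1⟩

Rx(5.92) = [[cos(θ/2), −i·sin(θ/2)], [−i·sin(θ/2), cos(θ/2)]]; θ = 5.92, cos(θ/2) ≈ -0.983557, sin(θ/2) ≈ 0.180596.
With a = amp(|0⟩) = 0 and b = amp(|1⟩) = 1:
new amp(|0⟩) = (-0.983557)·a + (-0.180596i)·b = -0.1806i
new amp(|1⟩) = (-0.180596i)·a + (-0.983557)·b = -0.9836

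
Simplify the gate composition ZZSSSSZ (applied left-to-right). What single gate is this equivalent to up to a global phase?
Z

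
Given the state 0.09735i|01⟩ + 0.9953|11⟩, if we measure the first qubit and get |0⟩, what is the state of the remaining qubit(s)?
i|1⟩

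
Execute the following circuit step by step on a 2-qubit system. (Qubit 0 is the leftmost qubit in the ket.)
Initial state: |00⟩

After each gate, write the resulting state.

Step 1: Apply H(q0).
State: 1/√2|00⟩ + 1/√2|10⟩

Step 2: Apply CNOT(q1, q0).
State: 1/√2|00⟩ + 1/√2|10⟩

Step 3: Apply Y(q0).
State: -(1/√2)i|00⟩ + (1/√2)i|10⟩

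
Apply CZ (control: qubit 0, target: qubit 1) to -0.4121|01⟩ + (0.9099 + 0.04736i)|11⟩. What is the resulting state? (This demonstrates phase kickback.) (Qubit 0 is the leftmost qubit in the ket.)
-0.4121|01⟩ + (-0.9099 - 0.04736i)|11⟩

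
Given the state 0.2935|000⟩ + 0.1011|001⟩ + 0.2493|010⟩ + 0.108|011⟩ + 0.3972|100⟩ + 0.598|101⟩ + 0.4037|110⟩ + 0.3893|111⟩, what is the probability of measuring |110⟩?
0.163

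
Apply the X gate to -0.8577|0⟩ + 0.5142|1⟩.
0.5142|0⟩ - 0.8577|1⟩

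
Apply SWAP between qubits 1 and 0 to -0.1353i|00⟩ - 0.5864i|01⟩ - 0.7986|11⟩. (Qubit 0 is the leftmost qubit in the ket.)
-0.1353i|00⟩ - 0.5864i|10⟩ - 0.7986|11⟩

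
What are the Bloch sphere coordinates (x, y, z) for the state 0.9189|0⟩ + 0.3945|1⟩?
(0.725, 0, 0.6887)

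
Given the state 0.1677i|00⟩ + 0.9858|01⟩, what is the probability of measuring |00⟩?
0.02812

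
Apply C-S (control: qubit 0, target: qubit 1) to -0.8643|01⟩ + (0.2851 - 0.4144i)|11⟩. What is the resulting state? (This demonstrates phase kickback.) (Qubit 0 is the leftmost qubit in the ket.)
-0.8643|01⟩ + (0.4144 + 0.2851i)|11⟩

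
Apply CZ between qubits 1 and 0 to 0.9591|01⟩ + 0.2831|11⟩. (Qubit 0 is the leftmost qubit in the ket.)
0.9591|01⟩ - 0.2831|11⟩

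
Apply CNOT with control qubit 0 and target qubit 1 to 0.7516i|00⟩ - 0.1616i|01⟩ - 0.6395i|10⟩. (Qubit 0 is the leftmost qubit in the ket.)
0.7516i|00⟩ - 0.1616i|01⟩ - 0.6395i|11⟩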